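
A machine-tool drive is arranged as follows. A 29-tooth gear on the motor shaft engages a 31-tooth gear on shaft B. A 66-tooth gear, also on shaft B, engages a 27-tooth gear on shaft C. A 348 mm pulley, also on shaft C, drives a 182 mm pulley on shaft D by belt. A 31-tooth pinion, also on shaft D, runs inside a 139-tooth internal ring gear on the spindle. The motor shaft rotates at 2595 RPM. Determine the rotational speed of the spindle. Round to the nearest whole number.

the motor shaft → shaft B (gear mesh, 31/29): 2595 ÷ 1.069 = 2427.6 RPM
shaft B → shaft C (gear mesh, 27/66): 2427.6 ÷ 0.40909 = 5934.1 RPM
shaft C → shaft D (belt, 182/348): 5934.1 ÷ 0.52299 = 11346 RPM
shaft D → the spindle (internal gear, 139/31): 11346 ÷ 4.4839 = 2530.5 RPM

2531 RPM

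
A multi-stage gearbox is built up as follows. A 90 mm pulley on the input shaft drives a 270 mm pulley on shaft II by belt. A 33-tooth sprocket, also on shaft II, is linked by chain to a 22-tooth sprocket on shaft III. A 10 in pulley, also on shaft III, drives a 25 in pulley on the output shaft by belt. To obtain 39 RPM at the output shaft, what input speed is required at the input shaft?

Overall ratio R = 3 × 0.66667 × 2.5 = 5.
Required input speed = output speed × R = 39 × 5 = 195 RPM.

195 RPM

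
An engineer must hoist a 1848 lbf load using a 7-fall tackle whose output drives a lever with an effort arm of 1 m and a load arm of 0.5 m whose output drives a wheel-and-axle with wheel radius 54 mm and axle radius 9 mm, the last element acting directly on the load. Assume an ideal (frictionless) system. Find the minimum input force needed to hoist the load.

Block-and-tackle MA = number of supporting rope parts = 7.
Lever MA = effort arm / load arm = 1/0.5 = 2.
Wheel-and-axle MA = R/r = 54/9 = 6.
Combined ideal MA = 7 × 2 × 6 = 84.
Effort = load / MA = 1848 / 84 = 22 lbf.

22 lbf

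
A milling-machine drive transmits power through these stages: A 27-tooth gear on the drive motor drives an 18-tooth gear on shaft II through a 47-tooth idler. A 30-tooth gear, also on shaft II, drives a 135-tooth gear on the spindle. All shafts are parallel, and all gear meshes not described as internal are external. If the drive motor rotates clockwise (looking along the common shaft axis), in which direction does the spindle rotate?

counterclockwise

the drive motor → shaft II: driver → idler → driven is 2 external meshes, 2 reversals → CW.
shaft II → the spindle: external mesh, 1 reversal → CCW.
3 reversals in total — an odd number — so the spindle turns opposite to the drive motor.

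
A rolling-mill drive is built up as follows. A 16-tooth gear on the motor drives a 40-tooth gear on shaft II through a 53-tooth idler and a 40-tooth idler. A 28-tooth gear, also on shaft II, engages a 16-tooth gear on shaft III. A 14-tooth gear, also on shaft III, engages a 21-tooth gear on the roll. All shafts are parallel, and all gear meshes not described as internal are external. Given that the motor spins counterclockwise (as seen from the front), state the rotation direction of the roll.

clockwise

the motor → shaft II: driver → idler → idler → driven is 3 external meshes, 3 reversals → CW.
shaft II → shaft III: external mesh, 1 reversal → CCW.
shaft III → the roll: external mesh, 1 reversal → CW.
5 reversals in total — an odd number — so the roll turns opposite to the motor.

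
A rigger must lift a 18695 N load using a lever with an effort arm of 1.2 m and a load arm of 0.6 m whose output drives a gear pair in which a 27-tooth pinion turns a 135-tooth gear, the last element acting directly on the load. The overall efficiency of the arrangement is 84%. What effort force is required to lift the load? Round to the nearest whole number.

Lever MA = effort arm / load arm = 1.2/0.6 = 2.
Gear pair MA = 135/27 = 5.
Combined ideal MA = 2 × 5 = 10.
Actual MA = 10 × 0.84 = 8.4.
Effort = load / actual MA = 18695 / 8.4 = 2225.6 N.

2226 N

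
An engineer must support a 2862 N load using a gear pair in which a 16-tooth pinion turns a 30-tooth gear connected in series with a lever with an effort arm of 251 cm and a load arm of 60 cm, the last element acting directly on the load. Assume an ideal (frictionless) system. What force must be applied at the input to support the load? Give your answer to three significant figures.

365 N

Gear pair MA = 30/16 = 1.875.
Lever MA = effort arm / load arm = 251/60 = 4.1833.
Combined ideal MA = 1.875 × 4.1833 = 7.8438.
Effort = load / MA = 2862 / 7.8438 = 364.88 N.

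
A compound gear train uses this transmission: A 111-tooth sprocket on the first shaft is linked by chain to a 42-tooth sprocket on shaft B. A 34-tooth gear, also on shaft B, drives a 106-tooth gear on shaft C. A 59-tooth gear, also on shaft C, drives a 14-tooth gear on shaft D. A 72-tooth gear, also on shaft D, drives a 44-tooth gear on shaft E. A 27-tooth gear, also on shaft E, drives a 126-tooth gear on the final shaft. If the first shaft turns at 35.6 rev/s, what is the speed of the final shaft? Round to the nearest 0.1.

the first shaft → shaft B (chain, 42/111): 35.6 ÷ 0.37838 = 94.086 rev/s
shaft B → shaft C (gear mesh, 106/34): 94.086 ÷ 3.1176 = 30.178 rev/s
shaft C → shaft D (gear mesh, 14/59): 30.178 ÷ 0.23729 = 127.18 rev/s
shaft D → shaft E (gear mesh, 44/72): 127.18 ÷ 0.61111 = 208.11 rev/s
shaft E → the final shaft (gear mesh, 126/27): 208.11 ÷ 4.6667 = 44.596 rev/s

44.6 rev/s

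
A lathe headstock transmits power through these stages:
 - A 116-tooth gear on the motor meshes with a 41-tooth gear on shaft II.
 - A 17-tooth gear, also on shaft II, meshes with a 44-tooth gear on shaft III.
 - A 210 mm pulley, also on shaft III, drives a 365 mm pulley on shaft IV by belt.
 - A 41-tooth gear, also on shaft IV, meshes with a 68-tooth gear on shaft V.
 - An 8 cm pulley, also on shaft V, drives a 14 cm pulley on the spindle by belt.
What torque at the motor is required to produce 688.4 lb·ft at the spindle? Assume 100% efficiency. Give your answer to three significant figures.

149 lb·ft

Overall ratio R = 0.35345 × 2.5882 × 1.7381 × 1.6585 × 1.75 = 4.6149.
Input torque = output torque / R = 688.4 / 4.6149 = 149.17 lb·ft.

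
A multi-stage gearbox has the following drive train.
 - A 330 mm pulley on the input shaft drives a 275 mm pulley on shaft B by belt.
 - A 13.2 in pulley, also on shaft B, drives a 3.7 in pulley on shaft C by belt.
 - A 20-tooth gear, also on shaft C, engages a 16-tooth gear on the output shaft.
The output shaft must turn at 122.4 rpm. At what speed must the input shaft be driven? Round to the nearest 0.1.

Overall ratio R = 0.83333 × 0.2803 × 0.8 = 0.18687.
Required input speed = output speed × R = 122.4 × 0.18687 = 22.873 rpm.

22.9 rpm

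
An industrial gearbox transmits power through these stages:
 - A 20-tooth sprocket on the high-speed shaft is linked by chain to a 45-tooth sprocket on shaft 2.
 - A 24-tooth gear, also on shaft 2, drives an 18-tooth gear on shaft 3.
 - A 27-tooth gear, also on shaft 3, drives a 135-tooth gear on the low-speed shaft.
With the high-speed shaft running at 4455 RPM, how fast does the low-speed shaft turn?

528 RPM

Chain: ratio = 45/20 = 2.25, so shaft 2 turns at 4455 / 2.25 = 1980 RPM.
Gear mesh: ratio = 18/24 = 0.75, so shaft 3 turns at 1980 / 0.75 = 2640 RPM.
Gear mesh: ratio = 135/27 = 5, so the low-speed shaft turns at 2640 / 5 = 528 RPM.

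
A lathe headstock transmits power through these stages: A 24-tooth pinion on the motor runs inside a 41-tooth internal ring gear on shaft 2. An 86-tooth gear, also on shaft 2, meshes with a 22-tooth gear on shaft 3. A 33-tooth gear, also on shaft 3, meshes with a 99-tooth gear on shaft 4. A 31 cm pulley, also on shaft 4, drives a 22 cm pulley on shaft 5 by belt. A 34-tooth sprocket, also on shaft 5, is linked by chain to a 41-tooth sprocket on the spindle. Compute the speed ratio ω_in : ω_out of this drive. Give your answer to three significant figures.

Each stage contributes driven/driver: internal gear 41/24 = 1.7083, gear mesh 22/86 = 0.25581, gear mesh 99/33 = 3, belt 22/31 = 0.70968, chain 41/34 = 1.2059.
Overall: 1.7083 × 0.25581 × 3 × 0.70968 × 1.2059 = 1.122.

1.12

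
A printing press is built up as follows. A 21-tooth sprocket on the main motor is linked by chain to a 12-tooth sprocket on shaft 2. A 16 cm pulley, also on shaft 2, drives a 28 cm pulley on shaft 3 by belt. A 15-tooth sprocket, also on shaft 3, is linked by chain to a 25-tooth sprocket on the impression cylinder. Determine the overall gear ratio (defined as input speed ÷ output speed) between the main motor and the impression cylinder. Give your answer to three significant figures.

1.67

Each stage contributes driven/driver: chain 12/21 = 0.57143, belt 28/16 = 1.75, chain 25/15 = 1.6667.
Overall: 0.57143 × 1.75 × 1.6667 = 1.6667.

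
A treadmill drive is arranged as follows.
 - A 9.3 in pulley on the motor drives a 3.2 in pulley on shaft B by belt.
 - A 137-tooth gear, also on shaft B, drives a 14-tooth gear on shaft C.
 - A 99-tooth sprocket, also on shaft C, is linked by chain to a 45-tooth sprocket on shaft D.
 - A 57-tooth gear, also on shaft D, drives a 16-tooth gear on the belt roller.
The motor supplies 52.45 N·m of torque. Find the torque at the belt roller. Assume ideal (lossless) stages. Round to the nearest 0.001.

After the belt (3.2/9.3): 52.45 × 0.34409 = 18.047 N·m
After the gear mesh (14/137): 18.047 × 0.10219 = 1.8443 N·m
After the chain (45/99): 1.8443 × 0.45455 = 0.8383 N·m
After the gear mesh (16/57): 0.8383 × 0.2807 = 0.23531 N·m

0.235 N·m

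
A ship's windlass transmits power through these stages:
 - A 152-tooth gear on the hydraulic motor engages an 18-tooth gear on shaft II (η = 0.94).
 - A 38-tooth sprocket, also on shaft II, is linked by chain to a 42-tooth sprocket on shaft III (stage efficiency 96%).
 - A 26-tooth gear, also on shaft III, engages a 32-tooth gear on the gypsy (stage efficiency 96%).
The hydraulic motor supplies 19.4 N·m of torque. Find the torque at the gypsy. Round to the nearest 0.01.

gear mesh 18/152 = 0.11842 → τ = 19.4·0.11842·0.94 = 2.1595 N·m
chain 42/38 = 1.1053 → τ = 2.1595·1.1053·0.96 = 2.2914 N·m
gear mesh 32/26 = 1.2308 → τ = 2.2914·1.2308·0.96 = 2.7073 N·m

2.71 N·m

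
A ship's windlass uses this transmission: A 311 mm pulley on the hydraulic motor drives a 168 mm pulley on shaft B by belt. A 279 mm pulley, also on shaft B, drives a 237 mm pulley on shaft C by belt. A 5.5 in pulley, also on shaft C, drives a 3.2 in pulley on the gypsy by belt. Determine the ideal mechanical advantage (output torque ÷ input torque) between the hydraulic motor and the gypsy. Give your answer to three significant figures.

Each stage contributes driven/driver: belt 168/311 = 0.54019, belt 237/279 = 0.84946, belt 3.2/5.5 = 0.58182.
Overall: 0.54019 × 0.84946 × 0.58182 = 0.26698.

0.267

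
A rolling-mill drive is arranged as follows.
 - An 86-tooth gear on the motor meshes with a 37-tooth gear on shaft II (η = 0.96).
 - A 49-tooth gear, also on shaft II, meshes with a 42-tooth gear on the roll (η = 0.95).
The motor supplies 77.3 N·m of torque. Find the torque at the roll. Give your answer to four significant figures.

Gear mesh: ratio = 37/86 = 0.43023; torque at shaft II = 77.3 × 0.43023 × 0.96 = 31.927 N·m.
Gear mesh: ratio = 42/49 = 0.85714; torque at the roll = 31.927 × 0.85714 × 0.95 = 25.997 N·m.

26.00 N·m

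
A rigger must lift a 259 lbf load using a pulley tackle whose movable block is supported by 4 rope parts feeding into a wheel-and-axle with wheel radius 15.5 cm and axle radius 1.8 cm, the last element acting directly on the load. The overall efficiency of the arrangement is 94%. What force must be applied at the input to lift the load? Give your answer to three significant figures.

8.00 lbf

Block-and-tackle MA = number of supporting rope parts = 4.
Wheel-and-axle MA = R/r = 15.5/1.8 = 8.6111.
Combined ideal MA = 4 × 8.6111 = 34.444.
Actual MA = 34.444 × 0.94 = 32.378.
Effort = load / actual MA = 259 / 32.378 = 7.9993 lbf.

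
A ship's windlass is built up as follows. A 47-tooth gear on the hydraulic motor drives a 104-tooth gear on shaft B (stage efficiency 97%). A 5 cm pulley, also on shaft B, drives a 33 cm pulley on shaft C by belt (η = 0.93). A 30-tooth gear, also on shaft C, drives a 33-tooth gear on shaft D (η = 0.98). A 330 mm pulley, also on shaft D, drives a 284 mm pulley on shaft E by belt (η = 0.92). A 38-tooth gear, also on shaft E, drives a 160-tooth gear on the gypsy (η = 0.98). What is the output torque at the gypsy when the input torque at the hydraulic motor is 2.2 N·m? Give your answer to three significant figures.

gear mesh 104/47 = 2.2128 → τ = 2.2·2.2128·0.97 = 4.722 N·m
belt 33/5 = 6.6 → τ = 4.722·6.6·0.93 = 28.984 N·m
gear mesh 33/30 = 1.1 → τ = 28.984·1.1·0.98 = 31.245 N·m
belt 284/330 = 0.86061 → τ = 31.245·0.86061·0.92 = 24.738 N·m
gear mesh 160/38 = 4.2105 → τ = 24.738·4.2105·0.98 = 102.08 N·m

102 N·m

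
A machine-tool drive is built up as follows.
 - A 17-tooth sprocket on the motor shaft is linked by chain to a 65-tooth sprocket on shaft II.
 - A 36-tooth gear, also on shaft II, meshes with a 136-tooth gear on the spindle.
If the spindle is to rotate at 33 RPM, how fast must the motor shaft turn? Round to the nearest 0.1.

476.7 RPM

Overall ratio R = 3.8235 × 3.7778 = 14.444.
Required input speed = output speed × R = 33 × 14.444 = 476.67 RPM.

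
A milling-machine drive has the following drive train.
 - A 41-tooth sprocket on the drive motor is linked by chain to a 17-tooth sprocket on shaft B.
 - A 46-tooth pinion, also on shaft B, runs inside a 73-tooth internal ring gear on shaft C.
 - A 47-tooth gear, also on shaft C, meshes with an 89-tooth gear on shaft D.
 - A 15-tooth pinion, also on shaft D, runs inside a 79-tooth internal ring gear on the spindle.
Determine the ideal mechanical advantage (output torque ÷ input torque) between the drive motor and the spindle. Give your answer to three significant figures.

Each stage contributes driven/driver: chain 17/41 = 0.41463, internal gear 73/46 = 1.587, gear mesh 89/47 = 1.8936, internal gear 79/15 = 5.2667.
Overall: 0.41463 × 1.587 × 1.8936 × 5.2667 = 6.5623.

6.56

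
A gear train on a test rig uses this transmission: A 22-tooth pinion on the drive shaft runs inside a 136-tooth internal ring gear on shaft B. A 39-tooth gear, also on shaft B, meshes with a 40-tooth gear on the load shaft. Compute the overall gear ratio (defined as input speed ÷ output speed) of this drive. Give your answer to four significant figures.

Each stage contributes driven/driver: internal gear 136/22 = 6.1818, gear mesh 40/39 = 1.0256.
Overall: 6.1818 × 1.0256 = 6.3403.

6.340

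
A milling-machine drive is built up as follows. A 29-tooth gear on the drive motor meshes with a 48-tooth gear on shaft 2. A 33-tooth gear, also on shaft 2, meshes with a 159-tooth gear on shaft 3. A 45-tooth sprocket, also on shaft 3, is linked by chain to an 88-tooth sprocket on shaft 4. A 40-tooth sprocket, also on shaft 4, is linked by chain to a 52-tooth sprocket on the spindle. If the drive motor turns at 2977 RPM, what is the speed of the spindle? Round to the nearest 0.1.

the drive motor → shaft 2 (gear mesh, 48/29): 2977 ÷ 1.6552 = 1798.6 RPM
shaft 2 → shaft 3 (gear mesh, 159/33): 1798.6 ÷ 4.8182 = 373.3 RPM
shaft 3 → shaft 4 (chain, 88/45): 373.3 ÷ 1.9556 = 190.89 RPM
shaft 4 → the spindle (chain, 52/40): 190.89 ÷ 1.3 = 146.84 RPM

146.8 RPM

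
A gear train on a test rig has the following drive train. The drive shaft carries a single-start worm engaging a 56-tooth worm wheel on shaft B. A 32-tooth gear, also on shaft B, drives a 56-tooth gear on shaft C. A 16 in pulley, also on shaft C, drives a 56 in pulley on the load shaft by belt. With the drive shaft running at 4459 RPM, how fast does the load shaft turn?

Worm: ratio = 56/1 = 56, so shaft B turns at 4459 / 56 = 79.625 RPM.
Gear mesh: ratio = 56/32 = 1.75, so shaft C turns at 79.625 / 1.75 = 45.5 RPM.
Belt: ratio = 56/16 = 3.5, so the load shaft turns at 45.5 / 3.5 = 13 RPM.

13 RPM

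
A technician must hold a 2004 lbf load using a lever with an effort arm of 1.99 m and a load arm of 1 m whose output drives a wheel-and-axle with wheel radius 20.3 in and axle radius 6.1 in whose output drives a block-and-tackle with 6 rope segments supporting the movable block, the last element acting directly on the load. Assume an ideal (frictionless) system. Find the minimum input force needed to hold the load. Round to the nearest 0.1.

Lever MA = effort arm / load arm = 1.99/1 = 1.99.
Wheel-and-axle MA = R/r = 20.3/6.1 = 3.3279.
Block-and-tackle MA = number of supporting rope parts = 6.
Combined ideal MA = 1.99 × 3.3279 × 6 = 39.735.
Effort = load / MA = 2004 / 39.735 = 50.434 lbf.

50.4 lbf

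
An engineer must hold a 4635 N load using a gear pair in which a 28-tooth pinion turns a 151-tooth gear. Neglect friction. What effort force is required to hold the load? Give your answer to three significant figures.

Gear pair MA = 151/28 = 5.3929.
Effort = load / MA = 4635 / 5.3929 = 859.47 N.

859 N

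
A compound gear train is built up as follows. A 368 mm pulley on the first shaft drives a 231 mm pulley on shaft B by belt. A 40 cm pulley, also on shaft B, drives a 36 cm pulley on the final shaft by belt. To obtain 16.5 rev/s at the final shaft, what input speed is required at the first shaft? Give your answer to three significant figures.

9.32 rev/s

Overall ratio R = 0.62772 × 0.9 = 0.56495.
Required input speed = output speed × R = 16.5 × 0.56495 = 9.3216 rev/s.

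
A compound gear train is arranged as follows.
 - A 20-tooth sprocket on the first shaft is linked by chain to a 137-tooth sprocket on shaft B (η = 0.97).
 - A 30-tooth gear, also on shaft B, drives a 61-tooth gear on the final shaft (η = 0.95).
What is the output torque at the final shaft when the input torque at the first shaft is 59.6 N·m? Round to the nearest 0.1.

Chain: ratio = 137/20 = 6.85; torque at shaft B = 59.6 × 6.85 × 0.97 = 396.01 N·m.
Gear mesh: ratio = 61/30 = 2.0333; torque at the final shaft = 396.01 × 2.0333 × 0.95 = 764.96 N·m.

765.0 N·m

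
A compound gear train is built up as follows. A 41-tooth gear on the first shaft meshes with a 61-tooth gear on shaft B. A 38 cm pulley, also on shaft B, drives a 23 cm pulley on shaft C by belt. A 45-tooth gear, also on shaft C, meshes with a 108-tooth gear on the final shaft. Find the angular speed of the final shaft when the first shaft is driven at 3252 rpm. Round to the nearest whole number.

Gear mesh: ratio = 61/41 = 1.4878, so shaft B turns at 3252 / 1.4878 = 2185.8 rpm.
Belt: ratio = 23/38 = 0.60526, so shaft C turns at 2185.8 / 0.60526 = 3611.3 rpm.
Gear mesh: ratio = 108/45 = 2.4, so the final shaft turns at 3611.3 / 2.4 = 1504.7 rpm.

1505 rpm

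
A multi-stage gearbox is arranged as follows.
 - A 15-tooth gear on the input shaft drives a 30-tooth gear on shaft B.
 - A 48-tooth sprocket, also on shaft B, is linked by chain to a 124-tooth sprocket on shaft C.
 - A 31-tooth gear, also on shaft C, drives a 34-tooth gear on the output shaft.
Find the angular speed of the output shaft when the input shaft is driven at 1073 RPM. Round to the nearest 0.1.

Gear mesh: ratio = 30/15 = 2, so shaft B turns at 1073 / 2 = 536.5 RPM.
Chain: ratio = 124/48 = 2.5833, so shaft C turns at 536.5 / 2.5833 = 207.68 RPM.
Gear mesh: ratio = 34/31 = 1.0968, so the output shaft turns at 207.68 / 1.0968 = 189.35 RPM.

189.4 RPM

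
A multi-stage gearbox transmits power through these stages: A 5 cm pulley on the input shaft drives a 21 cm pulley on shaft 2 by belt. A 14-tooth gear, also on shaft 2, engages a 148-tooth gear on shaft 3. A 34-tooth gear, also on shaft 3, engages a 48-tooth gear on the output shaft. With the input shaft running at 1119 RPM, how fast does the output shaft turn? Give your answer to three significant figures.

the input shaft → shaft 2 (belt, 21/5): 1119 ÷ 4.2 = 266.43 RPM
shaft 2 → shaft 3 (gear mesh, 148/14): 266.43 ÷ 10.571 = 25.203 RPM
shaft 3 → the output shaft (gear mesh, 48/34): 25.203 ÷ 1.4118 = 17.852 RPM

17.9 RPM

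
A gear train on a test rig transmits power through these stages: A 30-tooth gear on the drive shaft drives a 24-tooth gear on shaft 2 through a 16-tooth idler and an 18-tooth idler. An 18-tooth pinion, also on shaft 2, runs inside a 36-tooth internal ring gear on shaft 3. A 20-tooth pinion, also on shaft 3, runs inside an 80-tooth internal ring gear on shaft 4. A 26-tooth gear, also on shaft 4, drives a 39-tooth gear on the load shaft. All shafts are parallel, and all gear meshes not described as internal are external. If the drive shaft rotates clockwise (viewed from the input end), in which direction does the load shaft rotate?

clockwise

the drive shaft → shaft 2: driver → idler → idler → driven is 3 external meshes, 3 reversals → CCW.
shaft 2 → shaft 3: internal mesh, same direction → CCW.
shaft 3 → shaft 4: internal mesh, same direction → CCW.
shaft 4 → the load shaft: external mesh, 1 reversal → CW.
4 reversals in total — an even number — so the load shaft turns the same way as the drive shaft.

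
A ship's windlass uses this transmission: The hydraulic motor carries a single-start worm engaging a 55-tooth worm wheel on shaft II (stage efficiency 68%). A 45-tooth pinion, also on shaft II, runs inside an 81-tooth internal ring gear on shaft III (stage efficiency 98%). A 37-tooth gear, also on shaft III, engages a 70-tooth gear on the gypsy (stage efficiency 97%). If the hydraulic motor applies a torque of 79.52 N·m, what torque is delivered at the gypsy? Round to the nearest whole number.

Worm: ratio = 55/1 = 55; torque at shaft II = 79.52 × 55 × 0.68 = 2974 N·m.
Internal gear: ratio = 81/45 = 1.8; torque at shaft III = 2974 × 1.8 × 0.98 = 5246.2 N·m.
Gear mesh: ratio = 70/37 = 1.8919; torque at the gypsy = 5246.2 × 1.8919 × 0.97 = 9627.5 N·m.

9628 N·m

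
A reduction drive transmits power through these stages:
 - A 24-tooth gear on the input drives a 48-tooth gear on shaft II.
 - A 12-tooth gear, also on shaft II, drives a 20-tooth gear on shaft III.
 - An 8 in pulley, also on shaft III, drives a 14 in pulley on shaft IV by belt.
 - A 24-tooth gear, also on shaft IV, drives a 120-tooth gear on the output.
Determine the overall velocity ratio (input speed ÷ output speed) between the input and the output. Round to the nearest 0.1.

Each stage contributes driven/driver: gear mesh 48/24 = 2, gear mesh 20/12 = 1.6667, belt 14/8 = 1.75, gear mesh 120/24 = 5.
Overall: 2 × 1.6667 × 1.75 × 5 = 29.167.

29.2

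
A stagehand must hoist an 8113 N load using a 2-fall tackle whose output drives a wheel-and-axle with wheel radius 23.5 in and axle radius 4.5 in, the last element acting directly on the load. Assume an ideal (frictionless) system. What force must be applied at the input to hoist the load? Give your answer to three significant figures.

777 N

Block-and-tackle MA = number of supporting rope parts = 2.
Wheel-and-axle MA = R/r = 23.5/4.5 = 5.2222.
Combined ideal MA = 2 × 5.2222 = 10.444.
Effort = load / MA = 8113 / 10.444 = 776.78 N.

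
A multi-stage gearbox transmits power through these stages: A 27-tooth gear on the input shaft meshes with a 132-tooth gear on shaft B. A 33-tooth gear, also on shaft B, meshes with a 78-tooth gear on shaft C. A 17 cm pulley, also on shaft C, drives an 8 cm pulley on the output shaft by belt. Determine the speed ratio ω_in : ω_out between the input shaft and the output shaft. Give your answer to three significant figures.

5.44

Each stage contributes driven/driver: gear mesh 132/27 = 4.8889, gear mesh 78/33 = 2.3636, belt 8/17 = 0.47059.
Overall: 4.8889 × 2.3636 × 0.47059 = 5.4379.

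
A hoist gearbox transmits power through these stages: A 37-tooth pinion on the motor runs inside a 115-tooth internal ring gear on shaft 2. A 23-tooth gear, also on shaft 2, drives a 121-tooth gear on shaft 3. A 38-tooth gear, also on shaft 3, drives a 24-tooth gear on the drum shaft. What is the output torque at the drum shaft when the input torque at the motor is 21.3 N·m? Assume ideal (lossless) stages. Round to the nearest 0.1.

220.0 N·m

internal gear 115/37 = 3.1081 → τ = 21.3·3.1081 = 66.203 N·m
gear mesh 121/23 = 5.2609 → τ = 66.203·5.2609 = 348.28 N·m
gear mesh 24/38 = 0.63158 → τ = 348.28·0.63158 = 219.97 N·m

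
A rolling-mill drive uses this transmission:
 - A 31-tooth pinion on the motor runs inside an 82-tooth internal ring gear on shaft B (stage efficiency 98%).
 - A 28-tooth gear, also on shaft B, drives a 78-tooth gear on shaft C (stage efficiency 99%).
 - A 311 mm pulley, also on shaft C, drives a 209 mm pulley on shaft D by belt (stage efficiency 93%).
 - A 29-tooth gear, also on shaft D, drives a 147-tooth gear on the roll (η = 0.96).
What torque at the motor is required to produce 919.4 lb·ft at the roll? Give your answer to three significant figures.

42.3 lb·ft

Overall ratio R = 2.6452 × 2.7857 × 0.67203 × 5.069 = 25.101; overall efficiency η = 0.98 × 0.99 × 0.93 × 0.96 = 0.8662.
Input torque = output torque / (R × η) = 919.4 / (25.101 × 0.8662) = 42.286 lb·ft.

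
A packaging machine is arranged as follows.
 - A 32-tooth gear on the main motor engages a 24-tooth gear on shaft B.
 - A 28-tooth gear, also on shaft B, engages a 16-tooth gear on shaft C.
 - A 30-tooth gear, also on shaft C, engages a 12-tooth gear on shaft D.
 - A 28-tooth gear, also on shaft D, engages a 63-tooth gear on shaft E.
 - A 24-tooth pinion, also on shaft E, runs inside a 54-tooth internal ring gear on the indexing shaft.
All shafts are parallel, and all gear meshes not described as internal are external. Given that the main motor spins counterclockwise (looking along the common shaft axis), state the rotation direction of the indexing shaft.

the main motor → shaft B: external mesh, 1 reversal → CW.
shaft B → shaft C: external mesh, 1 reversal → CCW.
shaft C → shaft D: external mesh, 1 reversal → CW.
shaft D → shaft E: external mesh, 1 reversal → CCW.
shaft E → the indexing shaft: internal mesh, same direction → CCW.
4 reversals in total — an even number — so the indexing shaft turns the same way as the main motor.

counterclockwise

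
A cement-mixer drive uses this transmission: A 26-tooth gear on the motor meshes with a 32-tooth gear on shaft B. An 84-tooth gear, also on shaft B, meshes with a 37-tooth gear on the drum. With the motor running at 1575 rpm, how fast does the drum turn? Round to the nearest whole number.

2905 rpm

the motor → shaft B (gear mesh, 32/26): 1575 ÷ 1.2308 = 1279.7 rpm
shaft B → the drum (gear mesh, 37/84): 1279.7 ÷ 0.44048 = 2905.2 rpm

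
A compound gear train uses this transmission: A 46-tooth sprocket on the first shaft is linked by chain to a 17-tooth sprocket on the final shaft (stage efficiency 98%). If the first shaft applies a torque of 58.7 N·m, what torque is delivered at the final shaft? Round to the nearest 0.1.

21.3 N·m

Chain: ratio = 17/46 = 0.36957; torque at the final shaft = 58.7 × 0.36957 × 0.98 = 21.26 N·m.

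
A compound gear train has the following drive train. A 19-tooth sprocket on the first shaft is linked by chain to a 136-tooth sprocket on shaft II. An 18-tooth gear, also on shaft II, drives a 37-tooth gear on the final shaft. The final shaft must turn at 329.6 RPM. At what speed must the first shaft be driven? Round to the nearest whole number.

4850 RPM

Overall ratio R = 7.1579 × 2.0556 = 14.713.
Required input speed = output speed × R = 329.6 × 14.713 = 4849.6 RPM.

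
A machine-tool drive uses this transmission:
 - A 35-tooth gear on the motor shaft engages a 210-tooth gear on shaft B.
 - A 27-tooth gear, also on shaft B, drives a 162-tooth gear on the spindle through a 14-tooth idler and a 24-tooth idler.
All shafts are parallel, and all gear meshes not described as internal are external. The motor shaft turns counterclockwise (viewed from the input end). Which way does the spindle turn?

counterclockwise

the motor shaft → shaft B: external mesh, 1 reversal → CW.
shaft B → the spindle: driver → idler → idler → driven is 3 external meshes, 3 reversals → CCW.
4 reversals in total — an even number — so the spindle turns the same way as the motor shaft.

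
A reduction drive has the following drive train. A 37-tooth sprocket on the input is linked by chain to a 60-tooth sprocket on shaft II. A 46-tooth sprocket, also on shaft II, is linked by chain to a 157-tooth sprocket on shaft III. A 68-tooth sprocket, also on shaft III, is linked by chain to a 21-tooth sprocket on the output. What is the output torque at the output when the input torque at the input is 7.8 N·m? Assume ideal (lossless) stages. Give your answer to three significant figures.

13.3 N·m

After the chain (60/37): 7.8 × 1.6216 = 12.649 N·m
After the chain (157/46): 12.649 × 3.413 = 43.17 N·m
After the chain (21/68): 43.17 × 0.30882 = 13.332 N·m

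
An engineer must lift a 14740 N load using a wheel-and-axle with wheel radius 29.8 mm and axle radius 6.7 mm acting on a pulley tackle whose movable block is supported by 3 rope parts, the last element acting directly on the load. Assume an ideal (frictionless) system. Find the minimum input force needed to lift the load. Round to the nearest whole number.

Wheel-and-axle MA = R/r = 29.8/6.7 = 4.4478.
Block-and-tackle MA = number of supporting rope parts = 3.
Combined ideal MA = 4.4478 × 3 = 13.343.
Effort = load / MA = 14740 / 13.343 = 1104.7 N.

1105 N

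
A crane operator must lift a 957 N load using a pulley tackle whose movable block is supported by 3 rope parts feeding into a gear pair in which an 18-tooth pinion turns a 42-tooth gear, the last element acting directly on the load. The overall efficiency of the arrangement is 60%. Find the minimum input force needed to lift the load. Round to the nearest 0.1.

227.9 N

Block-and-tackle MA = number of supporting rope parts = 3.
Gear pair MA = 42/18 = 2.3333.
Combined ideal MA = 3 × 2.3333 = 7.
Actual MA = 7 × 0.60 = 4.2.
Effort = load / actual MA = 957 / 4.2 = 227.86 N.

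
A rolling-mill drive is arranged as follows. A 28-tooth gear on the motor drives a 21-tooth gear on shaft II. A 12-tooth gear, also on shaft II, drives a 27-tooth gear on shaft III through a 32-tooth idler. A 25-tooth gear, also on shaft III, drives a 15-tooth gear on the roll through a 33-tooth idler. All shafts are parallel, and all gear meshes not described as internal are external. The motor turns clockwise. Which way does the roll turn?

the motor → shaft II: external mesh, 1 reversal → CCW.
shaft II → shaft III: driver → idler → driven is 2 external meshes, 2 reversals → CCW.
shaft III → the roll: driver → idler → driven is 2 external meshes, 2 reversals → CCW.
5 reversals in total — an odd number — so the roll turns opposite to the motor.

anticlockwise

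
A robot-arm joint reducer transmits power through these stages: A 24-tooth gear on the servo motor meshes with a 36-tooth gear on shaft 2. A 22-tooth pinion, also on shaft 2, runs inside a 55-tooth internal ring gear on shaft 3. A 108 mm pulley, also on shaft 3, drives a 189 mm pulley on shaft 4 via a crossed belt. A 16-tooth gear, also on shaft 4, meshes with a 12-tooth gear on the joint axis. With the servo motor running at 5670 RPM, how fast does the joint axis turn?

1152 RPM

the servo motor → shaft 2 (gear mesh, 36/24): 5670 ÷ 1.5 = 3780 RPM
shaft 2 → shaft 3 (internal gear, 55/22): 3780 ÷ 2.5 = 1512 RPM
shaft 3 → shaft 4 (belt, 189/108): 1512 ÷ 1.75 = 864 RPM
shaft 4 → the joint axis (gear mesh, 12/16): 864 ÷ 0.75 = 1152 RPM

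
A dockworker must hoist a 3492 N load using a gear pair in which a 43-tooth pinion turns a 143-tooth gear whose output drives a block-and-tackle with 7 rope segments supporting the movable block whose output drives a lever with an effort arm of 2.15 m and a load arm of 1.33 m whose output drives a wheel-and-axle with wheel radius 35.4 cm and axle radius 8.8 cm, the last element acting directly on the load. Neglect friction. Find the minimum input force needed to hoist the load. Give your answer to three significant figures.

23.1 N

Gear pair MA = 143/43 = 3.3256.
Block-and-tackle MA = number of supporting rope parts = 7.
Lever MA = effort arm / load arm = 2.15/1.33 = 1.6165.
Wheel-and-axle MA = R/r = 35.4/8.8 = 4.0227.
Combined ideal MA = 3.3256 × 7 × 1.6165 × 4.0227 = 151.38.
Effort = load / MA = 3492 / 151.38 = 23.068 N.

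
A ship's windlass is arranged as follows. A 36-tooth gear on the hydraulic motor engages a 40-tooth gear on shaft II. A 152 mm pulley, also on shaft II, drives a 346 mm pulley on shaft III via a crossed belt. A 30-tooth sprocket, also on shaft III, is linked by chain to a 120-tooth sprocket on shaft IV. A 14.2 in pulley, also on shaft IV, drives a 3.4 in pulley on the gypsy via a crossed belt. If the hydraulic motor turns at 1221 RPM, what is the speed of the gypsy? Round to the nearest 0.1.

504.1 RPM

the hydraulic motor → shaft II (gear mesh, 40/36): 1221 ÷ 1.1111 = 1098.9 RPM
shaft II → shaft III (belt, 346/152): 1098.9 ÷ 2.2763 = 482.75 RPM
shaft III → shaft IV (chain, 120/30): 482.75 ÷ 4 = 120.69 RPM
shaft IV → the gypsy (belt, 3.4/14.2): 120.69 ÷ 0.23944 = 504.05 RPM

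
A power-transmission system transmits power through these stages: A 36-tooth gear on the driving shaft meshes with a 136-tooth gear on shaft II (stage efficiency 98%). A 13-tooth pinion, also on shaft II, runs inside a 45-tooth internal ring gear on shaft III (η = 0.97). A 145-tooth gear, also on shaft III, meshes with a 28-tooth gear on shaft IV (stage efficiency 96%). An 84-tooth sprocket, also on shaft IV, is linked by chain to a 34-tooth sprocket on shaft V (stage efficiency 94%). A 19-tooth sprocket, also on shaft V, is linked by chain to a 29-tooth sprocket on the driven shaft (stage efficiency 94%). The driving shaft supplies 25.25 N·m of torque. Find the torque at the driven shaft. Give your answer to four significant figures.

gear mesh 136/36 = 3.7778 → τ = 25.25·3.7778·0.98 = 93.481 N·m
internal gear 45/13 = 3.4615 → τ = 93.481·3.4615·0.97 = 313.88 N·m
gear mesh 28/145 = 0.1931 → τ = 313.88·0.1931·0.96 = 58.187 N·m
chain 34/84 = 0.40476 → τ = 58.187·0.40476·0.94 = 22.139 N·m
chain 29/19 = 1.5263 → τ = 22.139·1.5263·0.94 = 31.763 N·m

31.76 N·m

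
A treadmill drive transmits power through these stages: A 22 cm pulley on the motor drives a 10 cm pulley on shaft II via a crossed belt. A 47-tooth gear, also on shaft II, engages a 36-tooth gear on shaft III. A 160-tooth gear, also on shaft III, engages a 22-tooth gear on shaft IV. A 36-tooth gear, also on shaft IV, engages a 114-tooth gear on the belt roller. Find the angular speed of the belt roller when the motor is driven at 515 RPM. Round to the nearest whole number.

Belt: ratio = 10/22 = 0.45455, so shaft II turns at 515 / 0.45455 = 1133 RPM.
Gear mesh: ratio = 36/47 = 0.76596, so shaft III turns at 1133 / 0.76596 = 1479.2 RPM.
Gear mesh: ratio = 22/160 = 0.1375, so shaft IV turns at 1479.2 / 0.1375 = 10758 RPM.
Gear mesh: ratio = 114/36 = 3.1667, so the belt roller turns at 10758 / 3.1667 = 3397.2 RPM.

3397 RPM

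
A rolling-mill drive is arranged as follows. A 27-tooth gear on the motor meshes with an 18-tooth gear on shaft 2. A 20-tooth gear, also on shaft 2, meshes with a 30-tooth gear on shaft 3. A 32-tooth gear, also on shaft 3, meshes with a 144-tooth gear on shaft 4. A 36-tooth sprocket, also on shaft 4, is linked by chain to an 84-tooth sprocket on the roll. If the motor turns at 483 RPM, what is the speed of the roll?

Gear mesh: ratio = 18/27 = 0.66667, so shaft 2 turns at 483 / 0.66667 = 724.5 RPM.
Gear mesh: ratio = 30/20 = 1.5, so shaft 3 turns at 724.5 / 1.5 = 483 RPM.
Gear mesh: ratio = 144/32 = 4.5, so shaft 4 turns at 483 / 4.5 = 107.33 RPM.
Chain: ratio = 84/36 = 2.3333, so the roll turns at 107.33 / 2.3333 = 46 RPM.

46 RPM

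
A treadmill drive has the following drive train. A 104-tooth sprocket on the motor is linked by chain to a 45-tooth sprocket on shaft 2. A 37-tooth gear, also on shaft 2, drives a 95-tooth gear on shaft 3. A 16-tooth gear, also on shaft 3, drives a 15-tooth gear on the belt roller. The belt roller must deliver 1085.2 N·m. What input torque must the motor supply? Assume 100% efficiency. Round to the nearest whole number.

Overall ratio R = 0.43269 × 2.5676 × 0.9375 = 1.0415.
Input torque = output torque / R = 1085.2 / 1.0415 = 1041.9 N·m.

1042 N·m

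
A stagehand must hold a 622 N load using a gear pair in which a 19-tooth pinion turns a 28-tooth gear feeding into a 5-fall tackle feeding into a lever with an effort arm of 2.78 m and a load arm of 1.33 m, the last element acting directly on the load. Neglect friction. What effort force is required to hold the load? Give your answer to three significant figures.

Gear pair MA = 28/19 = 1.4737.
Block-and-tackle MA = number of supporting rope parts = 5.
Lever MA = effort arm / load arm = 2.78/1.33 = 2.0902.
Combined ideal MA = 1.4737 × 5 × 2.0902 = 15.402.
Effort = load / MA = 622 / 15.402 = 40.385 N.

40.4 N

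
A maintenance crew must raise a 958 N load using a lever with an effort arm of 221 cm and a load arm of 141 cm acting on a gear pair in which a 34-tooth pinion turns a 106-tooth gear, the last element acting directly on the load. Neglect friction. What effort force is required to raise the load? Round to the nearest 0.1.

Lever MA = effort arm / load arm = 221/141 = 1.5674.
Gear pair MA = 106/34 = 3.1176.
Combined ideal MA = 1.5674 × 3.1176 = 4.8865.
Effort = load / MA = 958 / 4.8865 = 196.05 N.

196.0 N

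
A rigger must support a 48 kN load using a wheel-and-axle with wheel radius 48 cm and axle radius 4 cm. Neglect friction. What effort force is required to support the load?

4 kN

Wheel-and-axle MA = R/r = 48/4 = 12.
Effort = load / MA = 48 / 12 = 4 kN.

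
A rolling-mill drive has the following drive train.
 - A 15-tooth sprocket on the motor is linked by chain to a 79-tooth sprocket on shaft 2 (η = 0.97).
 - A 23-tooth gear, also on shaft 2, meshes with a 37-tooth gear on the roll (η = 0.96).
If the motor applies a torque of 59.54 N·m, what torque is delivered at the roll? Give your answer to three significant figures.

After the chain (79/15): 59.54 × 5.2667 × 0.97 = 304.17 N·m
After the gear mesh (37/23): 304.17 × 1.6087 × 0.96 = 469.74 N·m

470 N·m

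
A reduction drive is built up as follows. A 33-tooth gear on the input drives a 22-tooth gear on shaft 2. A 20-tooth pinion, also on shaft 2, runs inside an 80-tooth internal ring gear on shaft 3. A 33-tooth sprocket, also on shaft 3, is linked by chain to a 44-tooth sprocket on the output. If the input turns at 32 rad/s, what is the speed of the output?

9 rad/s

gear mesh 22/33 = 0.66667 → 32/0.66667 = 48 rad/s
internal gear 80/20 = 4 → 48/4 = 12 rad/s
chain 44/33 = 1.3333 → 12/1.3333 = 9 rad/s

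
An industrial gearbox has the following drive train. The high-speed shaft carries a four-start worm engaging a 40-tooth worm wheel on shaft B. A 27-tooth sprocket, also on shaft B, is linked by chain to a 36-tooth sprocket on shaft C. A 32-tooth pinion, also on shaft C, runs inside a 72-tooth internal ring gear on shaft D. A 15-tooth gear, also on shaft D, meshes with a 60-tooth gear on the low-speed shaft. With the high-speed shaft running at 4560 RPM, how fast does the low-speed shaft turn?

38 RPM

worm 40/4 = 10 → 4560/10 = 456 RPM
chain 36/27 = 1.3333 → 456/1.3333 = 342 RPM
internal gear 72/32 = 2.25 → 342/2.25 = 152 RPM
gear mesh 60/15 = 4 → 152/4 = 38 RPM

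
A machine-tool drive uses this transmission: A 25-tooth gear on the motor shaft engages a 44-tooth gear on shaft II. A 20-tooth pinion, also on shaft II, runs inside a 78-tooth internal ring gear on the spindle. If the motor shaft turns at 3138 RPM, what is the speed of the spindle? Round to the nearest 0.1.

457.2 RPM

the motor shaft → shaft II (gear mesh, 44/25): 3138 ÷ 1.76 = 1783 RPM
shaft II → the spindle (internal gear, 78/20): 1783 ÷ 3.9 = 457.17 RPM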